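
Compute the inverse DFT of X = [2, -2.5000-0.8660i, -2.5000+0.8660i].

x[n] = (1/3) Σ(k=0 to 2) X[k] · e^(2πikn/3)

Computing each x[n]:
x[0] = -1
x[1] = 2
x[2] = 1

x = [-1, 2, 1]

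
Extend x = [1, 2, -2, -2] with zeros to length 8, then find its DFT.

Original 4-point DFT: [-1, 3-4i, -1, 3+4i]
Zero-padded 8-point DFT provides frequency interpolation.

DFT_8([x, 0, ...]) = [-1, 3.8284+2.0000i, 3-4i, -1.8284-2.0000i, -1, -1.8284+2.0000i, 3+4i, 3.8284-2.0000i]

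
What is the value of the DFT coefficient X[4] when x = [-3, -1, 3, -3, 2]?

X[4] = Σ(n=0 to 4) x[n] · ω_5^(4n) where ω_5 = e^(-2πi/5)
= (-3)·ω_5^0 + (-1)·ω_5^4 + (3)·ω_5^8 + (-3)·ω_5^12 + (2)·ω_5^16

X[4] = -2.6910+0.6735i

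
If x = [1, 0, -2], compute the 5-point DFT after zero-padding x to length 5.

Original 3-point DFT: [-1, 2.0000-1.7321i, 2.0000+1.7321i]
Zero-padded 5-point DFT provides frequency interpolation.

DFT_5([x, 0, ...]) = [-1, 2.6180+1.1756i, 0.3820-1.9021i, 0.3820+1.9021i, 2.6180-1.1756i]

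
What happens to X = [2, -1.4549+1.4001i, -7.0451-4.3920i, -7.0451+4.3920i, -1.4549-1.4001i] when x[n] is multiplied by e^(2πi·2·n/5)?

Modulation property: DFT(ω_5^(-2n)·x[n]) = X[(k-2) mod 5], so circularly shift X by 2 positions.

X[k-2] = [-7.0451+4.3920i, -1.4549-1.4001i, 2, -1.4549+1.4001i, -7.0451-4.3920i]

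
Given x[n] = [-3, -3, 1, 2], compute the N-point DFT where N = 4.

X[k] = Σ(n=0 to 3) x[n] · ω_4^(nk)
where ω_4 = e^(-2πi/4)

Computing each X[k]:
X[0] = -3
X[1] = -4+5i
X[2] = -1
X[3] = -4-5i

X = [-3, -4+5i, -1, -4-5i]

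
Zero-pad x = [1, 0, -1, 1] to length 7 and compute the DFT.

Original 4-point DFT: [1, 2+1i, -1, 2-1i]
Zero-padded 7-point DFT provides frequency interpolation.

DFT_7([x, 0, ...]) = [1, 0.3216+0.5410i, 2.5245+0.3479i, 0.1540-1.7568i, 0.1540+1.7568i, 2.5245-0.3479i, 0.3216-0.5410i]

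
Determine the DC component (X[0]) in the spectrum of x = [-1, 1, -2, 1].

X[0] = Σ(n=0 to 3) x[n] · ω_4^0 = Σ x[n]
= (-1) + (1) + (-2) + (1)

X[0] = -1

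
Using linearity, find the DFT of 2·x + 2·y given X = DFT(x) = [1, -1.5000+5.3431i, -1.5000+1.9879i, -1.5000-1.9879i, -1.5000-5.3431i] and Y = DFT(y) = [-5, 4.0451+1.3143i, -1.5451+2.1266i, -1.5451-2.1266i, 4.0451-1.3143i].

By linearity: DFT(2x + 2y) = 2·DFT(x) + 2·DFT(y)
= 2·[1, -1.5000+5.3431i, -1.5000+1.9879i, -1.5000-1.9879i, -1.5000-5.3431i] + 2·[-5, 4.0451+1.3143i, -1.5451+2.1266i, -1.5451-2.1266i, 4.0451-1.3143i]

Computing element-wise:
Z[0] = 2·(1) + 2·(-5) = -8
Z[1] = 2·(-1.5000+5.3431i) + 2·(4.0451+1.3143i) = 5.0902+13.3148i
Z[2] = 2·(-1.5000+1.9879i) + 2·(-1.5451+2.1266i) = -6.0902+8.2290i
Z[3] = 2·(-1.5000-1.9879i) + 2·(-1.5451-2.1266i) = -6.0902-8.2290i
Z[4] = 2·(-1.5000-5.3431i) + 2·(4.0451-1.3143i) = 5.0902-13.3148i

DFT(2x + 2y) = 2·X + 2·Y = [-8, 5.0902+13.3148i, -6.0902+8.2290i, -6.0902-8.2290i, 5.0902-13.3148i]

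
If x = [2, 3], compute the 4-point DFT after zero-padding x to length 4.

Original 2-point DFT: [5, -1]
Zero-padded 4-point DFT provides frequency interpolation.

DFT_4([x, 0, ...]) = [5, 2-3i, -1, 2+3i]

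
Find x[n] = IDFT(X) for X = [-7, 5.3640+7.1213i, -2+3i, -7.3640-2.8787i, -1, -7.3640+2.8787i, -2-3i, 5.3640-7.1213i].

x[n] = (1/8) Σ(k=0 to 7) X[k] · e^(2πikn/8)

Computing each x[n]:
x[0] = -2
x[1] = 0
x[2] = -3
x[3] = -3
x[4] = -1
x[5] = -3
x[6] = 2
x[7] = 3

x = [-2, 0, -3, -3, -1, -3, 2, 3]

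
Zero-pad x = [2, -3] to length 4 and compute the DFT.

Original 2-point DFT: [-1, 5]
Zero-padded 4-point DFT provides frequency interpolation.

DFT_4([x, 0, ...]) = [-1, 2+3i, 5, 2-3i]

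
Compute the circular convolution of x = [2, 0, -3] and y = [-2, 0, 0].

(x ⊛ y)[n] = Σ(m=0 to 2) x[m] · y[(n-m) mod 3]

Computing each output sample:
(x ⊛ y)[0] = -4
(x ⊛ y)[1] = 0
(x ⊛ y)[2] = 6

x ⊛ y = [-4, 0, 6]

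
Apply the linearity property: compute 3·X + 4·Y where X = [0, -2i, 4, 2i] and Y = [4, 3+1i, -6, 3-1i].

By linearity: DFT(3x + 4y) = 3·DFT(x) + 4·DFT(y)
= 3·[0, -2i, 4, 2i] + 4·[4, 3+1i, -6, 3-1i]

Computing element-wise:
Z[0] = 3·(0) + 4·(4) = 16
Z[1] = 3·(-2i) + 4·(3+1i) = 12-2i
Z[2] = 3·(4) + 4·(-6) = -12
Z[3] = 3·(2i) + 4·(3-1i) = 12+2i

DFT(3x + 4y) = 3·X + 4·Y = [16, 12-2i, -12, 12+2i]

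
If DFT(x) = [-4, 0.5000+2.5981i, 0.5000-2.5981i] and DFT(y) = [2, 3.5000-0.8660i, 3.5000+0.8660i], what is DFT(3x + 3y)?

By linearity: DFT(3x + 3y) = 3·DFT(x) + 3·DFT(y)
= 3·[-4, 0.5000+2.5981i, 0.5000-2.5981i] + 3·[2, 3.5000-0.8660i, 3.5000+0.8660i]

Computing element-wise:
Z[0] = 3·(-4) + 3·(2) = -6
Z[1] = 3·(0.5000+2.5981i) + 3·(3.5000-0.8660i) = 12.0000+5.1963i
Z[2] = 3·(0.5000-2.5981i) + 3·(3.5000+0.8660i) = 12.0000-5.1963i

DFT(3x + 3y) = 3·X + 3·Y = [-6, 12.0000+5.1963i, 12.0000-5.1963i]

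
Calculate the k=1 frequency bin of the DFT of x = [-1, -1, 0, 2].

X[1] = Σ(n=0 to 3) x[n] · ω_4^(1n) where ω_4 = e^(-2πi/4)
= (-1)·ω_4^0 + (-1)·ω_4^1 + (0)·ω_4^2 + (2)·ω_4^3

X[1] = -1+3i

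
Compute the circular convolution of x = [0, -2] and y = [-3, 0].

(x ⊛ y)[n] = Σ(m=0 to 1) x[m] · y[(n-m) mod 2]

Computing each output sample:
(x ⊛ y)[0] = 0
(x ⊛ y)[1] = 6

x ⊛ y = [0, 6]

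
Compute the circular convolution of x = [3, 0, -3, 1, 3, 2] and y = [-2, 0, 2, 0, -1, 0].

(x ⊛ y)[n] = Σ(m=0 to 5) x[m] · y[(n-m) mod 6]

Computing each output sample:
(x ⊛ y)[0] = 3
(x ⊛ y)[1] = 3
(x ⊛ y)[2] = 9
(x ⊛ y)[3] = -4
(x ⊛ y)[4] = -15
(x ⊛ y)[5] = -2

x ⊛ y = [3, 3, 9, -4, -15, -2]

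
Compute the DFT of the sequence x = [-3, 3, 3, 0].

X[k] = Σ(n=0 to 3) x[n] · ω_4^(nk)
where ω_4 = e^(-2πi/4)

Computing each X[k]:
X[0] = 3
X[1] = -6-3i
X[2] = -3
X[3] = -6+3i

X = [3, -6-3i, -3, -6+3i]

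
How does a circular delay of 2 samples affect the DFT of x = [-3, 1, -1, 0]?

Time shift by 2: X_shifted[k] = ω_4^(2k) · X[k]
Shifted x = [-1, 0, -3, 1]

DFT(x[n-2]) = [-3, 2+1i, -5, 2-1i]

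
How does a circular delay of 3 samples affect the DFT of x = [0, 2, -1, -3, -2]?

Time shift by 3: X_shifted[k] = ω_5^(3k) · X[k]
Shifted x = [-1, -3, -2, 0, 2]

DFT(x[n-3]) = [-4, 0.3090+5.9309i, -0.8090+1.0368i, -0.8090-1.0368i, 0.3090-5.9309i]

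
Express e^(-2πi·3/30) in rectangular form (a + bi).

ω_30^3 = e^(-2πi·3/30)
= cos(-2π·3/30) + i·sin(-2π·3/30)
= cos(-6π/30) + i·sin(-6π/30)

ω_30^3 = cos(-6π/30) + i·sin(-6π/30) = 0.8090-0.5878i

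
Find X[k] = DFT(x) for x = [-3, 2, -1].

X[k] = Σ(n=0 to 2) x[n] · ω_3^(nk)
where ω_3 = e^(-2πi/3)

Computing each X[k]:
X[0] = -2
X[1] = -3.5000-2.5981i
X[2] = -3.5000+2.5981i

X = [-2, -3.5000-2.5981i, -3.5000+2.5981i]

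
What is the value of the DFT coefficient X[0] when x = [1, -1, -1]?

X[0] = Σ(n=0 to 2) x[n] · ω_3^0 = Σ x[n]
= (1) + (-1) + (-1)

X[0] = -1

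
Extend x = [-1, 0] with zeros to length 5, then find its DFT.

Original 2-point DFT: [-1, -1]
Zero-padded 5-point DFT provides frequency interpolation.

DFT_5([x, 0, ...]) = [-1, -1, -1, -1, -1]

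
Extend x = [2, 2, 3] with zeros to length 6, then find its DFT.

Original 3-point DFT: [7, -0.5000+0.8660i, -0.5000-0.8660i]
Zero-padded 6-point DFT provides frequency interpolation.

DFT_6([x, 0, ...]) = [7, 1.5000-4.3301i, -0.5000+0.8660i, 3, -0.5000-0.8660i, 1.5000+4.3301i]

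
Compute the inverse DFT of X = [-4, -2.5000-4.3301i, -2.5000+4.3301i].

x[n] = (1/3) Σ(k=0 to 2) X[k] · e^(2πikn/3)

Computing each x[n]:
x[0] = -3
x[1] = 2
x[2] = -3

x = [-3, 2, -3]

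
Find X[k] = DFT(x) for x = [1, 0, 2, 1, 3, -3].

X[k] = Σ(n=0 to 5) x[n] · ω_6^(nk)
where ω_6 = e^(-2πi/6)

Computing each X[k]:
X[0] = 4
X[1] = -4.0000-1.7321i
X[2] = 1.0000-3.4641i
X[3] = 8
X[4] = 1.0000+3.4641i
X[5] = -4.0000+1.7321i

X = [4, -4.0000-1.7321i, 1.0000-3.4641i, 8, 1.0000+3.4641i, -4.0000+1.7321i]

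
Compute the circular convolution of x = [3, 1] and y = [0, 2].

(x ⊛ y)[n] = Σ(m=0 to 1) x[m] · y[(n-m) mod 2]

Computing each output sample:
(x ⊛ y)[0] = 2
(x ⊛ y)[1] = 6

x ⊛ y = [2, 6]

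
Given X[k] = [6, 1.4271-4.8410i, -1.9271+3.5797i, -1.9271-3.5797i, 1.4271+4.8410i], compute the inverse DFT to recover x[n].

x[n] = (1/5) Σ(k=0 to 4) X[k] · e^(2πikn/5)

Computing each x[n]:
x[0] = 1
x[1] = 3
x[2] = 3
x[3] = -2
x[4] = 1

x = [1, 3, 3, -2, 1]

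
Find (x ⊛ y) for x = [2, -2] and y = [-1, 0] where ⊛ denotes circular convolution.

(x ⊛ y)[n] = Σ(m=0 to 1) x[m] · y[(n-m) mod 2]

Computing each output sample:
(x ⊛ y)[0] = -2
(x ⊛ y)[1] = 2

x ⊛ y = [-2, 2]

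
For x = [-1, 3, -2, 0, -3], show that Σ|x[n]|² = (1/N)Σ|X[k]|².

Time domain:
Σ|x[n]|² = |-1|² + |3|² + |-2|² + |0|² + |-3|² = 23.0000

Frequency domain:
(1/5)Σ|X[k]|² = (1/5)(|-3|² + |0.6180-4.5308i|² + |-1.6180-5.4288i|² + |-1.6180+5.4288i|² + |0.6180+4.5308i|²) = (1/5)·115.0000 = 23.0000

Both sides agree, confirming Parseval's theorem.

Σ|x[n]|² = (1/N)Σ|X[k]|² = 23.0000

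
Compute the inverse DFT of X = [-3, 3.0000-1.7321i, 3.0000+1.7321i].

x[n] = (1/3) Σ(k=0 to 2) X[k] · e^(2πikn/3)

Computing each x[n]:
x[0] = 1
x[1] = -1
x[2] = -3

x = [1, -1, -3]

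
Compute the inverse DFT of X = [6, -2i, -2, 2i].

x[n] = (1/4) Σ(k=0 to 3) X[k] · e^(2πikn/4)

Computing each x[n]:
x[0] = 1
x[1] = 3
x[2] = 1
x[3] = 1

x = [1, 3, 1, 1]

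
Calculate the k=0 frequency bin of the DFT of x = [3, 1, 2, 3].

X[0] = Σ(n=0 to 3) x[n] · ω_4^0 = Σ x[n]
= (3) + (1) + (2) + (3)

X[0] = 9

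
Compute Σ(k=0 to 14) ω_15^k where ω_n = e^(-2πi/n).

Sum of all nth roots of unity equals 0 for n > 1 (geometric series with r ≠ 1).

0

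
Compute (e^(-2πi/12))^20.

Since ω_12^12 = 1, powers reduce modulo 12.
20 mod 12 = 8
So ω_12^20 = ω_12^8 = e^(-2πi·8/12)

ω_12^20 = ω_12^8 = -0.5000+0.8660i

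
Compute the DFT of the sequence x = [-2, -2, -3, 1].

X[k] = Σ(n=0 to 3) x[n] · ω_4^(nk)
where ω_4 = e^(-2πi/4)

Computing each X[k]:
X[0] = -6
X[1] = 1+3i
X[2] = -4
X[3] = 1-3i

X = [-6, 1+3i, -4, 1-3i]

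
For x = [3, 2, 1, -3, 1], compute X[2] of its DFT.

X[2] = Σ(n=0 to 4) x[n] · ω_5^(2n) where ω_5 = e^(-2πi/5)
= (3)·ω_5^0 + (2)·ω_5^2 + (1)·ω_5^4 + (-3)·ω_5^6 + (1)·ω_5^8

X[2] = -0.0451+3.2164i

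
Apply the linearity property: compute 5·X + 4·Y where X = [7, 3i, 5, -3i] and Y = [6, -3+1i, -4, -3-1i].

By linearity: DFT(5x + 4y) = 5·DFT(x) + 4·DFT(y)
= 5·[7, 3i, 5, -3i] + 4·[6, -3+1i, -4, -3-1i]

Computing element-wise:
Z[0] = 5·(7) + 4·(6) = 59
Z[1] = 5·(3i) + 4·(-3+1i) = -12+19i
Z[2] = 5·(5) + 4·(-4) = 9
Z[3] = 5·(-3i) + 4·(-3-1i) = -12-19i

DFT(5x + 4y) = 5·X + 4·Y = [59, -12+19i, 9, -12-19i]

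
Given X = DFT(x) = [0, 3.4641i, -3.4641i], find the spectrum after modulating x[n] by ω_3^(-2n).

Modulation property: DFT(ω_3^(-2n)·x[n]) = X[(k-2) mod 3], so circularly shift X by 2 positions.

X[k-2] = [3.4641i, -3.4641i, 0]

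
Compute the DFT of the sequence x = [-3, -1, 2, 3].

X[k] = Σ(n=0 to 3) x[n] · ω_4^(nk)
where ω_4 = e^(-2πi/4)

Computing each X[k]:
X[0] = 1
X[1] = -5+4i
X[2] = -3
X[3] = -5-4i

X = [1, -5+4i, -3, -5-4i]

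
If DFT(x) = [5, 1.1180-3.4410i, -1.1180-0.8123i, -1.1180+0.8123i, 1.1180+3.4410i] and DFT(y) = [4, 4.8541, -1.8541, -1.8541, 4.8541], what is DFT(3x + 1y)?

By linearity: DFT(3x + 1y) = 3·DFT(x) + 1·DFT(y)
= 3·[5, 1.1180-3.4410i, -1.1180-0.8123i, -1.1180+0.8123i, 1.1180+3.4410i] + 1·[4, 4.8541, -1.8541, -1.8541, 4.8541]

Computing element-wise:
Z[0] = 3·(5) + 1·(4) = 19
Z[1] = 3·(1.1180-3.4410i) + 1·(4.8541) = 8.2081-10.3230i
Z[2] = 3·(-1.1180-0.8123i) + 1·(-1.8541) = -5.2081-2.4369i
Z[3] = 3·(-1.1180+0.8123i) + 1·(-1.8541) = -5.2081+2.4369i
Z[4] = 3·(1.1180+3.4410i) + 1·(4.8541) = 8.2081+10.3230i

DFT(3x + 1y) = 3·X + 1·Y = [19, 8.2081-10.3230i, -5.2081-2.4369i, -5.2081+2.4369i, 8.2081+10.3230i]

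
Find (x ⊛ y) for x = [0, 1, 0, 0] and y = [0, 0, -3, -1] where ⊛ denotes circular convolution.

(x ⊛ y)[n] = Σ(m=0 to 3) x[m] · y[(n-m) mod 4]

Computing each output sample:
(x ⊛ y)[0] = -1
(x ⊛ y)[1] = 0
(x ⊛ y)[2] = 0
(x ⊛ y)[3] = -3

x ⊛ y = [-1, 0, 0, -3]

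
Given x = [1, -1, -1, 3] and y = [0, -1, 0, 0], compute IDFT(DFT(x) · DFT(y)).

(x ⊛ y)[n] = Σ(m=0 to 3) x[m] · y[(n-m) mod 4]

Computing each output sample:
(x ⊛ y)[0] = -3
(x ⊛ y)[1] = -1
(x ⊛ y)[2] = 1
(x ⊛ y)[3] = 1

x ⊛ y = [-3, -1, 1, 1]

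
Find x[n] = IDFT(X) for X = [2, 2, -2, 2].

x[n] = (1/4) Σ(k=0 to 3) X[k] · e^(2πikn/4)

Computing each x[n]:
x[0] = 1
x[1] = 1
x[2] = -1
x[3] = 1

x = [1, 1, -1, 1]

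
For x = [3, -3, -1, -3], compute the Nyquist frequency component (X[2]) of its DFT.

X[2] = Σ(n=0 to 3) x[n] · ω_4^(2n) where ω_4 = e^(-2πi/4)
= (3)·ω_4^0 + (-3)·ω_4^2 + (-1)·ω_4^4 + (-3)·ω_4^6

X[2] = 8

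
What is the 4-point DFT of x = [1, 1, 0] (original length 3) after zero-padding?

Original 3-point DFT: [2, 0.5000-0.8660i, 0.5000+0.8660i]
Zero-padded 4-point DFT provides frequency interpolation.

DFT_4([x, 0, ...]) = [2, 1-1i, 0, 1+1i]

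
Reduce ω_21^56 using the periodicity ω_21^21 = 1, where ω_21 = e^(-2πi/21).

Since ω_21^21 = 1, powers reduce modulo 21.
56 mod 21 = 14
So ω_21^56 = ω_21^14 = e^(-2πi·14/21)

ω_21^56 = ω_21^14 = -0.5000+0.8660i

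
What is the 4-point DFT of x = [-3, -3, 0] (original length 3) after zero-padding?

Original 3-point DFT: [-6, -1.5000+2.5981i, -1.5000-2.5981i]
Zero-padded 4-point DFT provides frequency interpolation.

DFT_4([x, 0, ...]) = [-6, -3+3i, 0, -3-3i]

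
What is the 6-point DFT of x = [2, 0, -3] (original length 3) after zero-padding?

Original 3-point DFT: [-1, 3.5000-2.5981i, 3.5000+2.5981i]
Zero-padded 6-point DFT provides frequency interpolation.

DFT_6([x, 0, ...]) = [-1, 3.5000+2.5981i, 3.5000-2.5981i, -1, 3.5000+2.5981i, 3.5000-2.5981i]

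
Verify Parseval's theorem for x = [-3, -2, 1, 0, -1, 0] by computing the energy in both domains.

Time domain:
Σ|x[n]|² = |-3|² + |-2|² + |1|² + |0|² + |-1|² + |0|² = 15.0000

Frequency domain:
(1/6)Σ|X[k]|² = (1/6)(|-5|² + |-4|² + |-2.0000+3.4641i|² + |-1|² + |-2.0000-3.4641i|² + |-4|²) = (1/6)·90.0000 = 15.0000

Both sides agree, confirming Parseval's theorem.

Σ|x[n]|² = (1/N)Σ|X[k]|² = 15.0000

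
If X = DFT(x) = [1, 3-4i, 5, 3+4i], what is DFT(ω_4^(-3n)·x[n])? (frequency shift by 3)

Modulation property: DFT(ω_4^(-3n)·x[n]) = X[(k-3) mod 4], so circularly shift X by 3 positions.

X[k-3] = [3-4i, 5, 3+4i, 1]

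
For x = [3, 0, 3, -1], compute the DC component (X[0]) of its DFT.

X[0] = Σ(n=0 to 3) x[n] · ω_4^0 = Σ x[n]
= (3) + (0) + (3) + (-1)

X[0] = 5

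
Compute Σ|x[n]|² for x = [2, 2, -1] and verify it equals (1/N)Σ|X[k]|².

Time domain:
Σ|x[n]|² = |2|² + |2|² + |-1|² = 9.0000

Frequency domain:
(1/3)Σ|X[k]|² = (1/3)(|3|² + |1.5000-2.5981i|² + |1.5000+2.5981i|²) = (1/3)·27.0000 = 9.0000

Both sides agree, confirming Parseval's theorem.

Σ|x[n]|² = (1/N)Σ|X[k]|² = 9.0000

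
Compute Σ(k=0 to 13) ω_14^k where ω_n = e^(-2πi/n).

Sum of all nth roots of unity equals 0 for n > 1 (geometric series with r ≠ 1).

0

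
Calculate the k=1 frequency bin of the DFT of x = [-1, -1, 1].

X[1] = Σ(n=0 to 2) x[n] · ω_3^(1n) where ω_3 = e^(-2πi/3)
= (-1)·ω_3^0 + (-1)·ω_3^1 + (1)·ω_3^2

X[1] = -1.0000+1.7321i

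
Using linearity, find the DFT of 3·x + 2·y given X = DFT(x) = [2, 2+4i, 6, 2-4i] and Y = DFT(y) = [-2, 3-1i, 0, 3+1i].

By linearity: DFT(3x + 2y) = 3·DFT(x) + 2·DFT(y)
= 3·[2, 2+4i, 6, 2-4i] + 2·[-2, 3-1i, 0, 3+1i]

Computing element-wise:
Z[0] = 3·(2) + 2·(-2) = 2
Z[1] = 3·(2+4i) + 2·(3-1i) = 12+10i
Z[2] = 3·(6) + 2·(0) = 18
Z[3] = 3·(2-4i) + 2·(3+1i) = 12-10i

DFT(3x + 2y) = 3·X + 2·Y = [2, 12+10i, 18, 12-10i]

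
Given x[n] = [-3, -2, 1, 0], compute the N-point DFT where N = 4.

X[k] = Σ(n=0 to 3) x[n] · ω_4^(nk)
where ω_4 = e^(-2πi/4)

Computing each X[k]:
X[0] = -4
X[1] = -4+2i
X[2] = 0
X[3] = -4-2i

X = [-4, -4+2i, 0, -4-2i]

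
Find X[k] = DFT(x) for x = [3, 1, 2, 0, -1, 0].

X[k] = Σ(n=0 to 5) x[n] · ω_6^(nk)
where ω_6 = e^(-2πi/6)

Computing each X[k]:
X[0] = 5
X[1] = 3.0000-3.4641i
X[2] = 2.0000+1.7321i
X[3] = 3
X[4] = 2.0000-1.7321i
X[5] = 3.0000+3.4641i

X = [5, 3.0000-3.4641i, 2.0000+1.7321i, 3, 2.0000-1.7321i, 3.0000+3.4641i]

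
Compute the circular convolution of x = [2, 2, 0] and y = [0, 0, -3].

(x ⊛ y)[n] = Σ(m=0 to 2) x[m] · y[(n-m) mod 3]

Computing each output sample:
(x ⊛ y)[0] = -6
(x ⊛ y)[1] = 0
(x ⊛ y)[2] = -6

x ⊛ y = [-6, 0, -6]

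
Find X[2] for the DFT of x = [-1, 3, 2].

X[2] = Σ(n=0 to 2) x[n] · ω_3^(2n) where ω_3 = e^(-2πi/3)
= (-1)·ω_3^0 + (3)·ω_3^2 + (2)·ω_3^4

X[2] = -3.5000+0.8660i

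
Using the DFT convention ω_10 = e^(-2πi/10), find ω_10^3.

ω_10^3 = e^(-2πi·3/10)
= cos(-2π·3/10) + i·sin(-2π·3/10)
= cos(-6π/10) + i·sin(-6π/10)

ω_10^3 = cos(-6π/10) + i·sin(-6π/10) = -0.3090-0.9511i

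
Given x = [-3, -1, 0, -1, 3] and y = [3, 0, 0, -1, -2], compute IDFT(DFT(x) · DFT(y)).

(x ⊛ y)[n] = Σ(m=0 to 4) x[m] · y[(n-m) mod 5]

Computing each output sample:
(x ⊛ y)[0] = -7
(x ⊛ y)[1] = -2
(x ⊛ y)[2] = -1
(x ⊛ y)[3] = -6
(x ⊛ y)[4] = 16

x ⊛ y = [-7, -2, -1, -6, 16]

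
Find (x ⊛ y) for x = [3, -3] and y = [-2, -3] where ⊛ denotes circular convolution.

(x ⊛ y)[n] = Σ(m=0 to 1) x[m] · y[(n-m) mod 2]

Computing each output sample:
(x ⊛ y)[0] = 3
(x ⊛ y)[1] = -3

x ⊛ y = [3, -3]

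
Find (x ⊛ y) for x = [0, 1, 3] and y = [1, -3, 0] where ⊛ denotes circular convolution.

(x ⊛ y)[n] = Σ(m=0 to 2) x[m] · y[(n-m) mod 3]

Computing each output sample:
(x ⊛ y)[0] = -9
(x ⊛ y)[1] = 1
(x ⊛ y)[2] = 0

x ⊛ y = [-9, 1, 0]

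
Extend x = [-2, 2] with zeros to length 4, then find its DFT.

Original 2-point DFT: [0, -4]
Zero-padded 4-point DFT provides frequency interpolation.

DFT_4([x, 0, ...]) = [0, -2-2i, -4, -2+2i]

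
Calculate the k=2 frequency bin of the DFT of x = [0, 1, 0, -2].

X[2] = Σ(n=0 to 3) x[n] · ω_4^(2n) where ω_4 = e^(-2πi/4)
= (0)·ω_4^0 + (1)·ω_4^2 + (0)·ω_4^4 + (-2)·ω_4^6

X[2] = 1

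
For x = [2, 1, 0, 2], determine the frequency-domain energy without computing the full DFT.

Parseval: Σ|x[n]|² = (1/N)Σ|X[k]|², so Σ|X[k]|² = N·Σ|x[n]|² = 4·9.0000

Σ|X[k]|² = N·Σ|x[n]|² = 4·9.0000 = 36.0000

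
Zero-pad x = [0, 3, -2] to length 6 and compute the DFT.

Original 3-point DFT: [1, -0.5000-4.3301i, -0.5000+4.3301i]
Zero-padded 6-point DFT provides frequency interpolation.

DFT_6([x, 0, ...]) = [1, 2.5000-0.8660i, -0.5000-4.3301i, -5, -0.5000+4.3301i, 2.5000+0.8660i]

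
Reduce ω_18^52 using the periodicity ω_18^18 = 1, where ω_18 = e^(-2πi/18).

Since ω_18^18 = 1, powers reduce modulo 18.
52 mod 18 = 16
So ω_18^52 = ω_18^16 = e^(-2πi·16/18)

ω_18^52 = ω_18^16 = 0.7660+0.6428i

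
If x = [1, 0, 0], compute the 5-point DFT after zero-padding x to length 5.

Original 3-point DFT: [1, 1, 1]
Zero-padded 5-point DFT provides frequency interpolation.

DFT_5([x, 0, ...]) = [1, 1, 1, 1, 1]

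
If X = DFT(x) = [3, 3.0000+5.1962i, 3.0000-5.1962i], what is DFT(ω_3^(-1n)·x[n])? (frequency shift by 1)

Modulation property: DFT(ω_3^(-1n)·x[n]) = X[(k-1) mod 3], so circularly shift X by 1 positions.

X[k-1] = [3.0000-5.1962i, 3, 3.0000+5.1962i]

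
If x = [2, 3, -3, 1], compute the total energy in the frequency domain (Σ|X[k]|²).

Parseval: Σ|x[n]|² = (1/N)Σ|X[k]|², so Σ|X[k]|² = N·Σ|x[n]|² = 4·23.0000

Σ|X[k]|² = N·Σ|x[n]|² = 4·23.0000 = 92.0000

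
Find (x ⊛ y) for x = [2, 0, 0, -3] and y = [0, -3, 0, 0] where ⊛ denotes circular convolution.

(x ⊛ y)[n] = Σ(m=0 to 3) x[m] · y[(n-m) mod 4]

Computing each output sample:
(x ⊛ y)[0] = 9
(x ⊛ y)[1] = -6
(x ⊛ y)[2] = 0
(x ⊛ y)[3] = 0

x ⊛ y = [9, -6, 0, 0]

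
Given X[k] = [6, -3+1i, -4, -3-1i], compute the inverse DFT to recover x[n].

x[n] = (1/4) Σ(k=0 to 3) X[k] · e^(2πikn/4)

Computing each x[n]:
x[0] = -1
x[1] = 2
x[2] = 2
x[3] = 3

x = [-1, 2, 2, 3]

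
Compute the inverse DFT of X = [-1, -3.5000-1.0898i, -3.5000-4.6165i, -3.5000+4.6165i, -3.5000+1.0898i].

x[n] = (1/5) Σ(k=0 to 4) X[k] · e^(2πikn/5)

Computing each x[n]:
x[0] = -3
x[1] = 2
x[2] = -1
x[3] = 2
x[4] = -1

x = [-3, 2, -1, 2, -1]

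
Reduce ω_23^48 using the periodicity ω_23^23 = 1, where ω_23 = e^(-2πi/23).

Since ω_23^23 = 1, powers reduce modulo 23.
48 mod 23 = 2
So ω_23^48 = ω_23^2 = e^(-2πi·2/23)

ω_23^48 = ω_23^2 = 0.8544-0.5196i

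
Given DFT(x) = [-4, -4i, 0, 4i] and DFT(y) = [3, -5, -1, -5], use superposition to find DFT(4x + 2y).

By linearity: DFT(4x + 2y) = 4·DFT(x) + 2·DFT(y)
= 4·[-4, -4i, 0, 4i] + 2·[3, -5, -1, -5]

Computing element-wise:
Z[0] = 4·(-4) + 2·(3) = -10
Z[1] = 4·(-4i) + 2·(-5) = -10-16i
Z[2] = 4·(0) + 2·(-1) = -2
Z[3] = 4·(4i) + 2·(-5) = -10+16i

DFT(4x + 2y) = 4·X + 2·Y = [-10, -10-16i, -2, -10+16i]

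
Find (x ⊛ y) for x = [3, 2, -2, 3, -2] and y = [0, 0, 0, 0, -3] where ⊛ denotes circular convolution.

(x ⊛ y)[n] = Σ(m=0 to 4) x[m] · y[(n-m) mod 5]

Computing each output sample:
(x ⊛ y)[0] = -6
(x ⊛ y)[1] = 6
(x ⊛ y)[2] = -9
(x ⊛ y)[3] = 6
(x ⊛ y)[4] = -9

x ⊛ y = [-6, 6, -9, 6, -9]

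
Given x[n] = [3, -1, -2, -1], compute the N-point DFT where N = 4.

X[k] = Σ(n=0 to 3) x[n] · ω_4^(nk)
where ω_4 = e^(-2πi/4)

Computing each X[k]:
X[0] = -1
X[1] = 5
X[2] = 3
X[3] = 5

X = [-1, 5, 3, 5]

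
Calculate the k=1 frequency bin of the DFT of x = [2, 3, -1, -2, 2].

X[1] = Σ(n=0 to 4) x[n] · ω_5^(1n) where ω_5 = e^(-2πi/5)
= (2)·ω_5^0 + (3)·ω_5^1 + (-1)·ω_5^2 + (-2)·ω_5^3 + (2)·ω_5^4

X[1] = 5.9721-1.5388i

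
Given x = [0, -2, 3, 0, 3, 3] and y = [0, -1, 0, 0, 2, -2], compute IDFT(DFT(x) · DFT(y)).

(x ⊛ y)[n] = Σ(m=0 to 5) x[m] · y[(n-m) mod 6]

Computing each output sample:
(x ⊛ y)[0] = 7
(x ⊛ y)[1] = -6
(x ⊛ y)[2] = 8
(x ⊛ y)[3] = -3
(x ⊛ y)[4] = -6
(x ⊛ y)[5] = -7

x ⊛ y = [7, -6, 8, -3, -6, -7]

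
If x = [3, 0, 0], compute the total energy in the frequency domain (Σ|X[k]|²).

Parseval: Σ|x[n]|² = (1/N)Σ|X[k]|², so Σ|X[k]|² = N·Σ|x[n]|² = 3·9.0000

Σ|X[k]|² = N·Σ|x[n]|² = 3·9.0000 = 27.0000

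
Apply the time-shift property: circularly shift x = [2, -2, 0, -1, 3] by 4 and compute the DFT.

Time shift by 4: X_shifted[k] = ω_5^(4k) · X[k]
Shifted x = [-2, 0, -1, 3, 2]

DFT(x[n-4]) = [2, -3.0000+4.2533i, -3.0000-2.6287i, -3.0000+2.6287i, -3.0000-4.2533i]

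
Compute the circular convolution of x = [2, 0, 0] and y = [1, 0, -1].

(x ⊛ y)[n] = Σ(m=0 to 2) x[m] · y[(n-m) mod 3]

Computing each output sample:
(x ⊛ y)[0] = 2
(x ⊛ y)[1] = 0
(x ⊛ y)[2] = -2

x ⊛ y = [2, 0, -2]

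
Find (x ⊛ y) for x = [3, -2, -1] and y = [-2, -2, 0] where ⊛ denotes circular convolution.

(x ⊛ y)[n] = Σ(m=0 to 2) x[m] · y[(n-m) mod 3]

Computing each output sample:
(x ⊛ y)[0] = -4
(x ⊛ y)[1] = -2
(x ⊛ y)[2] = 6

x ⊛ y = [-4, -2, 6]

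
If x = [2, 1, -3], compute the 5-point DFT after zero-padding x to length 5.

Original 3-point DFT: [0, 3.0000-3.4641i, 3.0000+3.4641i]
Zero-padded 5-point DFT provides frequency interpolation.

DFT_5([x, 0, ...]) = [0, 4.7361+0.8123i, 0.2639-3.4410i, 0.2639+3.4410i, 4.7361-0.8123i]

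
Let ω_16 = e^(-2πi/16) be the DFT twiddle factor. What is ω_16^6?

ω_16^6 = e^(-2πi·6/16)
= cos(-2π·6/16) + i·sin(-2π·6/16)
= cos(-12π/16) + i·sin(-12π/16)

ω_16^6 = cos(-12π/16) + i·sin(-12π/16) = -0.7071-0.7071i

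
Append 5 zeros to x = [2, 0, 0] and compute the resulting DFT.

Original 3-point DFT: [2, 2, 2]
Zero-padded 8-point DFT provides frequency interpolation.

DFT_8([x, 0, ...]) = [2, 2, 2, 2, 2, 2, 2, 2]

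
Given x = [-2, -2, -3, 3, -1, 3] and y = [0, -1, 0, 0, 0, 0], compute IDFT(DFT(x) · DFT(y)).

(x ⊛ y)[n] = Σ(m=0 to 5) x[m] · y[(n-m) mod 6]

Computing each output sample:
(x ⊛ y)[0] = -3
(x ⊛ y)[1] = 2
(x ⊛ y)[2] = 2
(x ⊛ y)[3] = 3
(x ⊛ y)[4] = -3
(x ⊛ y)[5] = 1

x ⊛ y = [-3, 2, 2, 3, -3, 1]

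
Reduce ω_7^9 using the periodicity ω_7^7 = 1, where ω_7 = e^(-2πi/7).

Since ω_7^7 = 1, powers reduce modulo 7.
9 mod 7 = 2
So ω_7^9 = ω_7^2 = e^(-2πi·2/7)

ω_7^9 = ω_7^2 = -0.2225-0.9749i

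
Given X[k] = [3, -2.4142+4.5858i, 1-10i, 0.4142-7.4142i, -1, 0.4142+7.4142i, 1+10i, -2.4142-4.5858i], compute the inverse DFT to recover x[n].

x[n] = (1/8) Σ(k=0 to 7) X[k] · e^(2πikn/8)

Computing each x[n]:
x[0] = 0
x[1] = 3
x[2] = -3
x[3] = -1
x[4] = 1
x[5] = 3
x[6] = 3
x[7] = -3

x = [0, 3, -3, -1, 1, 3, 3, -3]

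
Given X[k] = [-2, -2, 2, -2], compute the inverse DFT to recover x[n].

x[n] = (1/4) Σ(k=0 to 3) X[k] · e^(2πikn/4)

Computing each x[n]:
x[0] = -1
x[1] = -1
x[2] = 1
x[3] = -1

x = [-1, -1, 1, -1]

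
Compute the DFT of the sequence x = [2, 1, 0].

X[k] = Σ(n=0 to 2) x[n] · ω_3^(nk)
where ω_3 = e^(-2πi/3)

Computing each X[k]:
X[0] = 3
X[1] = 1.5000-0.8660i
X[2] = 1.5000+0.8660i

X = [3, 1.5000-0.8660i, 1.5000+0.8660i]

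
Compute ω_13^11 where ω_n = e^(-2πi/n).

ω_13^11 = e^(-2πi·11/13)
= cos(-2π·11/13) + i·sin(-2π·11/13)
= cos(-22π/13) + i·sin(-22π/13)

ω_13^11 = cos(-22π/13) + i·sin(-22π/13) = 0.5681+0.8230i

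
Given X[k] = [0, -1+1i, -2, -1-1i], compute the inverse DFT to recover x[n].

x[n] = (1/4) Σ(k=0 to 3) X[k] · e^(2πikn/4)

Computing each x[n]:
x[0] = -1
x[1] = 0
x[2] = 0
x[3] = 1

x = [-1, 0, 0, 1]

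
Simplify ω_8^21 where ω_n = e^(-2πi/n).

Since ω_8^8 = 1, powers reduce modulo 8.
21 mod 8 = 5
So ω_8^21 = ω_8^5 = e^(-2πi·5/8)

ω_8^21 = ω_8^5 = -0.7071+0.7071i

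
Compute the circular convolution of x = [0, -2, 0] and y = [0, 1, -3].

(x ⊛ y)[n] = Σ(m=0 to 2) x[m] · y[(n-m) mod 3]

Computing each output sample:
(x ⊛ y)[0] = 6
(x ⊛ y)[1] = 0
(x ⊛ y)[2] = -2

x ⊛ y = [6, 0, -2]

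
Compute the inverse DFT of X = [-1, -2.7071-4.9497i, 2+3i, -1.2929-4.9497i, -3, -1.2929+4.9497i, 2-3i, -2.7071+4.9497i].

x[n] = (1/8) Σ(k=0 to 7) X[k] · e^(2πikn/8)

Computing each x[n]:
x[0] = -1
x[1] = 1
x[2] = -1
x[3] = 3
x[4] = 1
x[5] = -2
x[6] = -1
x[7] = -1

x = [-1, 1, -1, 3, 1, -2, -1, -1]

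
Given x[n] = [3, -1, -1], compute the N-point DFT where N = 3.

X[k] = Σ(n=0 to 2) x[n] · ω_3^(nk)
where ω_3 = e^(-2πi/3)

Computing each X[k]:
X[0] = 1
X[1] = 4
X[2] = 4

X = [1, 4, 4]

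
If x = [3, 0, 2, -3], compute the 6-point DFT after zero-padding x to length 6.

Original 4-point DFT: [2, 1-3i, 8, 1+3i]
Zero-padded 6-point DFT provides frequency interpolation.

DFT_6([x, 0, ...]) = [2, 5.0000-1.7321i, -1.0000+1.7321i, 8, -1.0000-1.7321i, 5.0000+1.7321i]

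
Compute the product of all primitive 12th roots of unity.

The primitive 12th roots of unity are ω_12^k for k coprime to 12: k ∈ {1, 5, 7, 11}
Their product equals the constant term of the cyclotomic polynomial Φ_12(x) up to sign.
For n ≥ 3, the product of all primitive nth roots of unity is 1. (For n=1 it is 1; for n=2 it is -1.)

1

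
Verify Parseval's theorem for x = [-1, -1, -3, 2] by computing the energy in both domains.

Time domain:
Σ|x[n]|² = |-1|² + |-1|² + |-3|² + |2|² = 15.0000

Frequency domain:
(1/4)Σ|X[k]|² = (1/4)(|-3|² + |2+3i|² + |-5|² + |2-3i|²) = (1/4)·60.0000 = 15.0000

Both sides agree, confirming Parseval's theorem.

Σ|x[n]|² = (1/N)Σ|X[k]|² = 15.0000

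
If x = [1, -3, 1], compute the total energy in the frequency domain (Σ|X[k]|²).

Parseval: Σ|x[n]|² = (1/N)Σ|X[k]|², so Σ|X[k]|² = N·Σ|x[n]|² = 3·11.0000

Σ|X[k]|² = N·Σ|x[n]|² = 3·11.0000 = 33.0000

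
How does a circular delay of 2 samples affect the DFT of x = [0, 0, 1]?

Time shift by 2: X_shifted[k] = ω_3^(2k) · X[k]
Shifted x = [0, 1, 0]

DFT(x[n-2]) = [1, -0.5000-0.8660i, -0.5000+0.8660i]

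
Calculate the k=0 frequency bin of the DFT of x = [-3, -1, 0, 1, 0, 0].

X[0] = Σ(n=0 to 5) x[n] · ω_6^0 = Σ x[n]
= (-3) + (-1) + (0) + (1) + (0) + (0)

X[0] = -3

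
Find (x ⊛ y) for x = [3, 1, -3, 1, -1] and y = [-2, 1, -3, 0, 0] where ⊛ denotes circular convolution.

(x ⊛ y)[n] = Σ(m=0 to 4) x[m] · y[(n-m) mod 5]

Computing each output sample:
(x ⊛ y)[0] = -10
(x ⊛ y)[1] = 4
(x ⊛ y)[2] = -2
(x ⊛ y)[3] = -8
(x ⊛ y)[4] = 12

x ⊛ y = [-10, 4, -2, -8, 12]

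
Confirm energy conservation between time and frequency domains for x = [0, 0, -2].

Time domain:
Σ|x[n]|² = |0|² + |0|² + |-2|² = 4.0000

Frequency domain:
(1/3)Σ|X[k]|² = (1/3)(|-2|² + |1.0000-1.7321i|² + |1.0000+1.7321i|²) = (1/3)·12.0000 = 4.0000

Both sides agree, confirming Parseval's theorem.

Σ|x[n]|² = (1/N)Σ|X[k]|² = 4.0000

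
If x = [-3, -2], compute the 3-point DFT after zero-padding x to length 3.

Original 2-point DFT: [-5, -1]
Zero-padded 3-point DFT provides frequency interpolation.

DFT_3([x, 0, ...]) = [-5, -2.0000+1.7321i, -2.0000-1.7321i]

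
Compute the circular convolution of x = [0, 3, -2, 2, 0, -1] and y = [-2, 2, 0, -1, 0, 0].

(x ⊛ y)[n] = Σ(m=0 to 5) x[m] · y[(n-m) mod 6]

Computing each output sample:
(x ⊛ y)[0] = -4
(x ⊛ y)[1] = -6
(x ⊛ y)[2] = 11
(x ⊛ y)[3] = -8
(x ⊛ y)[4] = 1
(x ⊛ y)[5] = 4

x ⊛ y = [-4, -6, 11, -8, 1, 4]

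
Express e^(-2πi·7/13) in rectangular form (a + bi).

ω_13^7 = e^(-2πi·7/13)
= cos(-2π·7/13) + i·sin(-2π·7/13)
= cos(-14π/13) + i·sin(-14π/13)

ω_13^7 = cos(-14π/13) + i·sin(-14π/13) = -0.9709+0.2393i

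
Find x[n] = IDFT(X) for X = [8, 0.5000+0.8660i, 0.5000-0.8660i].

x[n] = (1/3) Σ(k=0 to 2) X[k] · e^(2πikn/3)

Computing each x[n]:
x[0] = 3
x[1] = 2
x[2] = 3

x = [3, 2, 3]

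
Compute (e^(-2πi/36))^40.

Since ω_36^36 = 1, powers reduce modulo 36.
40 mod 36 = 4
So ω_36^40 = ω_36^4 = e^(-2πi·4/36)

ω_36^40 = ω_36^4 = 0.7660-0.6428i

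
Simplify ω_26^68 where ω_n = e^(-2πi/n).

Since ω_26^26 = 1, powers reduce modulo 26.
68 mod 26 = 16
So ω_26^68 = ω_26^16 = e^(-2πi·16/26)

ω_26^68 = ω_26^16 = -0.7485+0.6631i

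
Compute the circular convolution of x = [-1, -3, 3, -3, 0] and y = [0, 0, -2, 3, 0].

(x ⊛ y)[n] = Σ(m=0 to 4) x[m] · y[(n-m) mod 5]

Computing each output sample:
(x ⊛ y)[0] = 15
(x ⊛ y)[1] = -9
(x ⊛ y)[2] = 2
(x ⊛ y)[3] = 3
(x ⊛ y)[4] = -15

x ⊛ y = [15, -9, 2, 3, -15]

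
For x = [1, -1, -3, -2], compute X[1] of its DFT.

X[1] = Σ(n=0 to 3) x[n] · ω_4^(1n) where ω_4 = e^(-2πi/4)
= (1)·ω_4^0 + (-1)·ω_4^1 + (-3)·ω_4^2 + (-2)·ω_4^3

X[1] = 4-1i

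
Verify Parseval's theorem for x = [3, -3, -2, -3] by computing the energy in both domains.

Time domain:
Σ|x[n]|² = |3|² + |-3|² + |-2|² + |-3|² = 31.0000

Frequency domain:
(1/4)Σ|X[k]|² = (1/4)(|-5|² + |5|² + |7|² + |5|²) = (1/4)·124.0000 = 31.0000

Both sides agree, confirming Parseval's theorem.

Σ|x[n]|² = (1/N)Σ|X[k]|² = 31.0000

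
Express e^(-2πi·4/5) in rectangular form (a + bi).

ω_5^4 = e^(-2πi·4/5)
= cos(-2π·4/5) + i·sin(-2π·4/5)
= cos(-8π/5) + i·sin(-8π/5)

ω_5^4 = cos(-8π/5) + i·sin(-8π/5) = 0.3090+0.9511i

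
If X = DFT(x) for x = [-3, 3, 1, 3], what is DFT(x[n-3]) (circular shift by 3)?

Time shift by 3: X_shifted[k] = ω_4^(3k) · X[k]
Shifted x = [3, 1, 3, -3]

DFT(x[n-3]) = [4, -4i, 8, 4i]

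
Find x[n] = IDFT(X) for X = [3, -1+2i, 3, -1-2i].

x[n] = (1/4) Σ(k=0 to 3) X[k] · e^(2πikn/4)

Computing each x[n]:
x[0] = 1
x[1] = -1
x[2] = 2
x[3] = 1

x = [1, -1, 2, 1]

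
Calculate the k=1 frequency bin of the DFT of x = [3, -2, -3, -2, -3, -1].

X[1] = Σ(n=0 to 5) x[n] · ω_6^(1n) where ω_6 = e^(-2πi/6)
= (3)·ω_6^0 + (-2)·ω_6^1 + (-3)·ω_6^2 + (-2)·ω_6^3 + (-3)·ω_6^4 + (-1)·ω_6^5

X[1] = 6.5000+0.8660i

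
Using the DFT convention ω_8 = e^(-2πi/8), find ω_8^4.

ω_8^4 = e^(-2πi·4/8)
= cos(-2π·4/8) + i·sin(-2π·4/8)
= cos(-8π/8) + i·sin(-8π/8)

ω_8^4 = cos(-8π/8) + i·sin(-8π/8) = -1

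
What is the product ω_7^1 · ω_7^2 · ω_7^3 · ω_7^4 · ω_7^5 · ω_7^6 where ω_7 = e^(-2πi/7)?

The primitive 7th roots of unity are ω_7^k for k coprime to 7: k ∈ {1, 2, 3, 4, 5, 6}
Their product equals the constant term of the cyclotomic polynomial Φ_7(x) up to sign.
For n ≥ 3, the product of all primitive nth roots of unity is 1. (For n=1 it is 1; for n=2 it is -1.)

1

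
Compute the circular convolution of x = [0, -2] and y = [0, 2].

(x ⊛ y)[n] = Σ(m=0 to 1) x[m] · y[(n-m) mod 2]

Computing each output sample:
(x ⊛ y)[0] = -4
(x ⊛ y)[1] = 0

x ⊛ y = [-4, 0]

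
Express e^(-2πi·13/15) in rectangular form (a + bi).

ω_15^13 = e^(-2πi·13/15)
= cos(-2π·13/15) + i·sin(-2π·13/15)
= cos(-26π/15) + i·sin(-26π/15)

ω_15^13 = cos(-26π/15) + i·sin(-26π/15) = 0.6691+0.7431i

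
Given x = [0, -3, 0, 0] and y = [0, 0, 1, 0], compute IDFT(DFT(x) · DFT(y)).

(x ⊛ y)[n] = Σ(m=0 to 3) x[m] · y[(n-m) mod 4]

Computing each output sample:
(x ⊛ y)[0] = 0
(x ⊛ y)[1] = 0
(x ⊛ y)[2] = 0
(x ⊛ y)[3] = -3

x ⊛ y = [0, 0, 0, -3]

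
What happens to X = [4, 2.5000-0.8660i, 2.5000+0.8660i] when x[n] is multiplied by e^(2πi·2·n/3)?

Modulation property: DFT(ω_3^(-2n)·x[n]) = X[(k-2) mod 3], so circularly shift X by 2 positions.

X[k-2] = [2.5000-0.8660i, 2.5000+0.8660i, 4]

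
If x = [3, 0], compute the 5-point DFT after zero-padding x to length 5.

Original 2-point DFT: [3, 3]
Zero-padded 5-point DFT provides frequency interpolation.

DFT_5([x, 0, ...]) = [3, 3, 3, 3, 3]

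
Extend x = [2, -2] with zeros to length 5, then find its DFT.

Original 2-point DFT: [0, 4]
Zero-padded 5-point DFT provides frequency interpolation.

DFT_5([x, 0, ...]) = [0, 1.3820+1.9021i, 3.6180+1.1756i, 3.6180-1.1756i, 1.3820-1.9021i]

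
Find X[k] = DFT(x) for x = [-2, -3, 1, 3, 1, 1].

X[k] = Σ(n=0 to 5) x[n] · ω_6^(nk)
where ω_6 = e^(-2πi/6)

Computing each X[k]:
X[0] = 1
X[1] = -7.0000+3.4641i
X[2] = 1.0000+3.4641i
X[3] = -1
X[4] = 1.0000-3.4641i
X[5] = -7.0000-3.4641i

X = [1, -7.0000+3.4641i, 1.0000+3.4641i, -1, 1.0000-3.4641i, -7.0000-3.4641i]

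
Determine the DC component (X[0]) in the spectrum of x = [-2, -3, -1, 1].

X[0] = Σ(n=0 to 3) x[n] · ω_4^0 = Σ x[n]
= (-2) + (-3) + (-1) + (1)

X[0] = -5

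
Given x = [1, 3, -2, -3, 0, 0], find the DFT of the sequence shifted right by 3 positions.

Time shift by 3: X_shifted[k] = ω_6^(3k) · X[k]
Shifted x = [-3, 0, 0, 1, 3, -2]

DFT(x[n-3]) = [-1, -6.5000+0.8660i, -2.5000-4.3301i, 1, -2.5000+4.3301i, -6.5000-0.8660i]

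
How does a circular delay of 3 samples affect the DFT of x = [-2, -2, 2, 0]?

Time shift by 3: X_shifted[k] = ω_4^(3k) · X[k]
Shifted x = [-2, 2, 0, -2]

DFT(x[n-3]) = [-2, -2-4i, -2, -2+4i]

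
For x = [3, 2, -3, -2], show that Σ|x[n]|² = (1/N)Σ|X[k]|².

Time domain:
Σ|x[n]|² = |3|² + |2|² + |-3|² + |-2|² = 26.0000

Frequency domain:
(1/4)Σ|X[k]|² = (1/4)(|0|² + |6-4i|² + |0|² + |6+4i|²) = (1/4)·104.0000 = 26.0000

Both sides agree, confirming Parseval's theorem.

Σ|x[n]|² = (1/N)Σ|X[k]|² = 26.0000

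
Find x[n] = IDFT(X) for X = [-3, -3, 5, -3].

x[n] = (1/4) Σ(k=0 to 3) X[k] · e^(2πikn/4)

Computing each x[n]:
x[0] = -1
x[1] = -2
x[2] = 2
x[3] = -2

x = [-1, -2, 2, -2]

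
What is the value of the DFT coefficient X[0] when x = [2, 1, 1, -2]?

X[0] = Σ(n=0 to 3) x[n] · ω_4^0 = Σ x[n]
= (2) + (1) + (1) + (-2)

X[0] = 2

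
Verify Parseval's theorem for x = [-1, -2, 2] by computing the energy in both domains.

Time domain:
Σ|x[n]|² = |-1|² + |-2|² + |2|² = 9.0000

Frequency domain:
(1/3)Σ|X[k]|² = (1/3)(|-1|² + |-1.0000+3.4641i|² + |-1.0000-3.4641i|²) = (1/3)·27.0000 = 9.0000

Both sides agree, confirming Parseval's theorem.

Σ|x[n]|² = (1/N)Σ|X[k]|² = 9.0000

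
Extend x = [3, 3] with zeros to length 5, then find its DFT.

Original 2-point DFT: [6, 0]
Zero-padded 5-point DFT provides frequency interpolation.

DFT_5([x, 0, ...]) = [6, 3.9271-2.8532i, 0.5729-1.7634i, 0.5729+1.7634i, 3.9271+2.8532i]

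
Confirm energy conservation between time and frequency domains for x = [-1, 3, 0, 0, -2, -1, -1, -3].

Time domain:
Σ|x[n]|² = |-1|² + |3|² + |0|² + |0|² + |-2|² + |-1|² + |-1|² + |-3|² = 25.0000

Frequency domain:
(1/8)Σ|X[k]|² = (1/8)(|-5|² + |1.7071-5.9497i|² + |-2-5i|² + |0.2929-3.9497i|² + |-3|² + |0.2929+3.9497i|² + |-2+5i|² + |1.7071+5.9497i|²) = (1/8)·200.0000 = 25.0000

Both sides agree, confirming Parseval's theorem.

Σ|x[n]|² = (1/N)Σ|X[k]|² = 25.0000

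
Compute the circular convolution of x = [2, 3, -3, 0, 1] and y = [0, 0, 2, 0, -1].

(x ⊛ y)[n] = Σ(m=0 to 4) x[m] · y[(n-m) mod 5]

Computing each output sample:
(x ⊛ y)[0] = -3
(x ⊛ y)[1] = 5
(x ⊛ y)[2] = 4
(x ⊛ y)[3] = 5
(x ⊛ y)[4] = -8

x ⊛ y = [-3, 5, 4, 5, -8]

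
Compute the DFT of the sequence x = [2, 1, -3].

X[k] = Σ(n=0 to 2) x[n] · ω_3^(nk)
where ω_3 = e^(-2πi/3)

Computing each X[k]:
X[0] = 0
X[1] = 3.0000-3.4641i
X[2] = 3.0000+3.4641i

X = [0, 3.0000-3.4641i, 3.0000+3.4641i]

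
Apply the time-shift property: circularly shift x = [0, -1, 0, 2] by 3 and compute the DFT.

Time shift by 3: X_shifted[k] = ω_4^(3k) · X[k]
Shifted x = [-1, 0, 2, 0]

DFT(x[n-3]) = [1, -3, 1, -3]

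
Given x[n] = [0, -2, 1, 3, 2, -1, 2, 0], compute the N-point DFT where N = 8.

X[k] = Σ(n=0 to 7) x[n] · ω_8^(nk)
where ω_8 = e^(-2πi/8)

Computing each X[k]:
X[0] = 5
X[1] = -4.8284-0.4142i
X[2] = -1+6i
X[3] = 0.8284-2.4142i
X[4] = 5
X[5] = 0.8284+2.4142i
X[6] = -1-6i
X[7] = -4.8284+0.4142i

X = [5, -4.8284-0.4142i, -1+6i, 0.8284-2.4142i, 5, 0.8284+2.4142i, -1-6i, -4.8284+0.4142i]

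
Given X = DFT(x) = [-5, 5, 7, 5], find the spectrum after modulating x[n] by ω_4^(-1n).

Modulation property: DFT(ω_4^(-1n)·x[n]) = X[(k-1) mod 4], so circularly shift X by 1 positions.

X[k-1] = [5, -5, 5, 7]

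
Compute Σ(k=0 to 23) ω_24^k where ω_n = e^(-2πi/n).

Sum of all nth roots of unity equals 0 for n > 1 (geometric series with r ≠ 1).

0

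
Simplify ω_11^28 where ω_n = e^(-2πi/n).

Since ω_11^11 = 1, powers reduce modulo 11.
28 mod 11 = 6
So ω_11^28 = ω_11^6 = e^(-2πi·6/11)

ω_11^28 = ω_11^6 = -0.9595+0.2817i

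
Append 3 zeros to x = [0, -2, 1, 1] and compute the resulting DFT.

Original 4-point DFT: [0, -1+3i, 2, -1-3i]
Zero-padded 7-point DFT provides frequency interpolation.

DFT_7([x, 0, ...]) = [0, -2.3705+0.1549i, 0.1676+3.1656i, 2.2029+0.6747i, 2.2029-0.6747i, 0.1676-3.1656i, -2.3705-0.1549i]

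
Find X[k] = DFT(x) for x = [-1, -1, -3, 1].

X[k] = Σ(n=0 to 3) x[n] · ω_4^(nk)
where ω_4 = e^(-2πi/4)

Computing each X[k]:
X[0] = -4
X[1] = 2+2i
X[2] = -4
X[3] = 2-2i

X = [-4, 2+2i, -4, 2-2i]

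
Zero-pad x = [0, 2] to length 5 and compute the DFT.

Original 2-point DFT: [2, -2]
Zero-padded 5-point DFT provides frequency interpolation.

DFT_5([x, 0, ...]) = [2, 0.6180-1.9021i, -1.6180-1.1756i, -1.6180+1.1756i, 0.6180+1.9021i]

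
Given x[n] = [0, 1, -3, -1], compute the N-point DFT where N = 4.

X[k] = Σ(n=0 to 3) x[n] · ω_4^(nk)
where ω_4 = e^(-2πi/4)

Computing each X[k]:
X[0] = -3
X[1] = 3-2i
X[2] = -3
X[3] = 3+2i

X = [-3, 3-2i, -3, 3+2i]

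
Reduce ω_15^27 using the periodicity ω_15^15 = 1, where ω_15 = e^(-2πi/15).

Since ω_15^15 = 1, powers reduce modulo 15.
27 mod 15 = 12
So ω_15^27 = ω_15^12 = e^(-2πi·12/15)

ω_15^27 = ω_15^12 = 0.3090+0.9511i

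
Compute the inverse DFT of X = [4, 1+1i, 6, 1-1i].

x[n] = (1/4) Σ(k=0 to 3) X[k] · e^(2πikn/4)

Computing each x[n]:
x[0] = 3
x[1] = -1
x[2] = 2
x[3] = 0

x = [3, -1, 2, 0]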